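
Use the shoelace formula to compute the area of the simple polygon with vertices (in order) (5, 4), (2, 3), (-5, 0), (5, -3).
Area = 36

Shoelace formula: Area = (1/2) |Σ_i (x_i · y_{i+1} − x_{i+1} · y_i)| (indices mod n). Compute each cross term:
  (5)(3) − (2)(4) = 7
  (2)(0) − (-5)(3) = 15
  (-5)(-3) − (5)(0) = 15
  (5)(4) − (5)(-3) = 35
Sum = 72, so (signed) Area = 72/2 = 36, |Area| = 36.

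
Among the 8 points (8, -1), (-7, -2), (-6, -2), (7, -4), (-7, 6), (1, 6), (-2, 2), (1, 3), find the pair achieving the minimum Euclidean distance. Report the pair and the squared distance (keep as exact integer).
Pair = ((-7, -2), (-6, -2)); squared distance = 1

Compute all C(8, 2) = 28 pairwise squared distances (x_i − x_j)² + (y_i − y_j)². The minimum is 1, attained by the pair ((-7, -2), (-6, -2)).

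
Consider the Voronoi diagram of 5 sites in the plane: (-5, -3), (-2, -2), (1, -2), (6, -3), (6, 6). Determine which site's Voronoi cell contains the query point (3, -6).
Nearest site = (6, -3)

The Voronoi cell of site s contains exactly those query points closer to s than to any other site. Compute squared distances from q = (3, -6) to each site:
  (6 − 3)² + (-3 − -6)² = 18
  (1 − 3)² + (-2 − -6)² = 20
  (-2 − 3)² + (-2 − -6)² = 41
  (-5 − 3)² + (-3 − -6)² = 73
  (6 − 3)² + (6 − -6)² = 153
Minimum is attained by (6, -3), so q lies in its Voronoi cell.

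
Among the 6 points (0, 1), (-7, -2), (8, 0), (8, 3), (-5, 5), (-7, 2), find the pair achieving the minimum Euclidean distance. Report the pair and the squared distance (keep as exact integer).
Pair = ((8, 0), (8, 3)); squared distance = 9

Compute all C(6, 2) = 15 pairwise squared distances (x_i − x_j)² + (y_i − y_j)². The minimum is 9, attained by the pair ((8, 0), (8, 3)).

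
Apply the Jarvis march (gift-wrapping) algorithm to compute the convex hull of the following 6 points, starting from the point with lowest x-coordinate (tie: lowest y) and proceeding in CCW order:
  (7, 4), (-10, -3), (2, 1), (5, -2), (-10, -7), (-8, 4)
Hull (CCW) = [(-10, -7), (5, -2), (7, 4), (-8, 4), (-10, -3)]

Jarvis march: at each step, from the current hull vertex p, select the next vertex q as the point such that every other point lies strictly to the left of (or on) the directed line p → q. (Equivalently: for every other point r, the cross product (q − p) × (r − p) ≥ 0.)
Starting point (lowest x, tie lowest y): (-10, -7). Wrap until returning to start. Resulting hull: (-10, -7), (5, -2), (7, 4), (-8, 4), (-10, -3).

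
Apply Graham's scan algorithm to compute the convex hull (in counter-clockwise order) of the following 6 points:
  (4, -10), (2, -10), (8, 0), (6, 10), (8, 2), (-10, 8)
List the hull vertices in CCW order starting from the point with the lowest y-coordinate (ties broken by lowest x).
Hull (CCW) = [(2, -10), (4, -10), (8, 0), (8, 2), (6, 10), (-10, 8)]

Graham scan procedure:
  1. Find the pivot p₀ = point with lowest y (tie → lowest x): (2, -10).
  2. Sort the remaining points by polar angle around p₀.
  3. Walk through sorted points, maintaining a stack; pop the top while the last three entries make a non-left turn (cross product ≤ 0).
  4. Final stack is the convex hull in CCW order: (2, -10), (4, -10), (8, 0), (8, 2), (6, 10), (-10, 8).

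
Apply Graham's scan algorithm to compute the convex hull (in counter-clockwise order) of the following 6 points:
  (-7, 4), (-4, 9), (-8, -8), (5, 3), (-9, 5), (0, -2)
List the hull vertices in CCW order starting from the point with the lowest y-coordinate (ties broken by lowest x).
Hull (CCW) = [(-8, -8), (0, -2), (5, 3), (-4, 9), (-9, 5)]

Graham scan procedure:
  1. Find the pivot p₀ = point with lowest y (tie → lowest x): (-8, -8).
  2. Sort the remaining points by polar angle around p₀.
  3. Walk through sorted points, maintaining a stack; pop the top while the last three entries make a non-left turn (cross product ≤ 0).
  4. Final stack is the convex hull in CCW order: (-8, -8), (0, -2), (5, 3), (-4, 9), (-9, 5).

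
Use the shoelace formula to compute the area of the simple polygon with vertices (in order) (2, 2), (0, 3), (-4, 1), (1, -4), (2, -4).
Area = 49/2

Shoelace formula: Area = (1/2) |Σ_i (x_i · y_{i+1} − x_{i+1} · y_i)| (indices mod n). Compute each cross term:
  (2)(3) − (0)(2) = 6
  (0)(1) − (-4)(3) = 12
  (-4)(-4) − (1)(1) = 15
  (1)(-4) − (2)(-4) = 4
  (2)(2) − (2)(-4) = 12
Sum = 49, so (signed) Area = 49/2 = 49/2, |Area| = 49/2.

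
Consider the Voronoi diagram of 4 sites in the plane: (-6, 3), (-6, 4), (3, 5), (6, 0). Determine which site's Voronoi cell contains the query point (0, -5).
Nearest site = (6, 0)

The Voronoi cell of site s contains exactly those query points closer to s than to any other site. Compute squared distances from q = (0, -5) to each site:
  (6 − 0)² + (0 − -5)² = 61
  (-6 − 0)² + (3 − -5)² = 100
  (3 − 0)² + (5 − -5)² = 109
  (-6 − 0)² + (4 − -5)² = 117
Minimum is attained by (6, 0), so q lies in its Voronoi cell.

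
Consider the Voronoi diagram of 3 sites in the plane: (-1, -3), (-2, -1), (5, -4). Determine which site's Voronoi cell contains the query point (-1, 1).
Nearest site = (-2, -1)

The Voronoi cell of site s contains exactly those query points closer to s than to any other site. Compute squared distances from q = (-1, 1) to each site:
  (-2 − -1)² + (-1 − 1)² = 5
  (-1 − -1)² + (-3 − 1)² = 16
  (5 − -1)² + (-4 − 1)² = 61
Minimum is attained by (-2, -1), so q lies in its Voronoi cell.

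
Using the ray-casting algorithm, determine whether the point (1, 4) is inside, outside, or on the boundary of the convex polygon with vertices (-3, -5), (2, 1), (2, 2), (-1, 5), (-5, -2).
The point (1, 4) lies strictly outside the polygon

Cast a horizontal ray to the right from the query point and count how many polygon edges it crosses (each edge strictly once or zero times, handled with the usual half-open convention). 
Parity of crossings → even ⇒ outside.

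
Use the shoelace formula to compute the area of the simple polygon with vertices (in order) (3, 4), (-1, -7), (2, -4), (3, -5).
Area = 15

Shoelace formula: Area = (1/2) |Σ_i (x_i · y_{i+1} − x_{i+1} · y_i)| (indices mod n). Compute each cross term:
  (3)(-7) − (-1)(4) = -17
  (-1)(-4) − (2)(-7) = 18
  (2)(-5) − (3)(-4) = 2
  (3)(4) − (3)(-5) = 27
Sum = 30, so (signed) Area = 30/2 = 15, |Area| = 15.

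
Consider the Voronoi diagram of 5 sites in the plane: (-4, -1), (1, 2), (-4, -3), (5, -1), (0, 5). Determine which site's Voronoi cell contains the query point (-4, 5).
Nearest site = (0, 5)

The Voronoi cell of site s contains exactly those query points closer to s than to any other site. Compute squared distances from q = (-4, 5) to each site:
  (0 − -4)² + (5 − 5)² = 16
  (1 − -4)² + (2 − 5)² = 34
  (-4 − -4)² + (-1 − 5)² = 36
  (-4 − -4)² + (-3 − 5)² = 64
  (5 − -4)² + (-1 − 5)² = 117
Minimum is attained by (0, 5), so q lies in its Voronoi cell.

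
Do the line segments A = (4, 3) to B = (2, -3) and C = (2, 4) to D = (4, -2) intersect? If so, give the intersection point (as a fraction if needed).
Yes; intersection at (19/6, 1/2) (t = 5/12 on AB, s = 7/12 on CD)

Parametrize AB as A + t(B − A) = (4 + -2 t, 3 + -6 t) and CD as C + s(D − C) = (2 + 2 s, 4 + -6 s). Solve the linear system for (t, s). Determinant = -24 ≠ 0, so a unique intersection of the containing lines exists. Solution: t = 5/12, s = 7/12 — both in [0, 1], so the segments cross. Intersection point: (19/6, 1/2).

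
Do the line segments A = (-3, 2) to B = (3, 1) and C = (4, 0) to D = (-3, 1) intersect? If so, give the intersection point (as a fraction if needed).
No (intersection of containing lines falls outside at least one segment)

Parametrize and solve: t = 7, s = -5. At least one of these is outside [0, 1], so the segments do not intersect.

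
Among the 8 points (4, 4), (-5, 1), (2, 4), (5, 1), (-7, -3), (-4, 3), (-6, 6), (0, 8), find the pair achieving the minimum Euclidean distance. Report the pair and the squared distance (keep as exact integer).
Pair = ((4, 4), (2, 4)); squared distance = 4

Compute all C(8, 2) = 28 pairwise squared distances (x_i − x_j)² + (y_i − y_j)². The minimum is 4, attained by the pair ((4, 4), (2, 4)).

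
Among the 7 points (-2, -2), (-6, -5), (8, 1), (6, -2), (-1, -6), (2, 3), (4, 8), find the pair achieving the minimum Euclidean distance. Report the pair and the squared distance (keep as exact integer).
Pair = ((8, 1), (6, -2)); squared distance = 13

Compute all C(7, 2) = 21 pairwise squared distances (x_i − x_j)² + (y_i − y_j)². The minimum is 13, attained by the pair ((8, 1), (6, -2)).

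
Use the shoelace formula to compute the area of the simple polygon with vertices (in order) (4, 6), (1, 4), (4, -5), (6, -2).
Area = 55/2

Shoelace formula: Area = (1/2) |Σ_i (x_i · y_{i+1} − x_{i+1} · y_i)| (indices mod n). Compute each cross term:
  (4)(4) − (1)(6) = 10
  (1)(-5) − (4)(4) = -21
  (4)(-2) − (6)(-5) = 22
  (6)(6) − (4)(-2) = 44
Sum = 55, so (signed) Area = 55/2 = 55/2, |Area| = 55/2.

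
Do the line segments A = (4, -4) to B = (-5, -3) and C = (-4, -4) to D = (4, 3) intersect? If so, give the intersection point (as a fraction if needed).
Yes; intersection at (-220/71, -228/71) (t = 56/71 on AB, s = 8/71 on CD)

Parametrize AB as A + t(B − A) = (4 + -9 t, -4 + 1 t) and CD as C + s(D − C) = (-4 + 8 s, -4 + 7 s). Solve the linear system for (t, s). Determinant = 71 ≠ 0, so a unique intersection of the containing lines exists. Solution: t = 56/71, s = 8/71 — both in [0, 1], so the segments cross. Intersection point: (-220/71, -228/71).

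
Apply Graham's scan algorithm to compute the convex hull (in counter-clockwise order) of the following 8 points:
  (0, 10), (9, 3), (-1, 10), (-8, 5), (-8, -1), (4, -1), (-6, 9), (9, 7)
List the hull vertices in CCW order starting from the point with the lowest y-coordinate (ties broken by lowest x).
Hull (CCW) = [(-8, -1), (4, -1), (9, 3), (9, 7), (0, 10), (-1, 10), (-6, 9), (-8, 5)]

Graham scan procedure:
  1. Find the pivot p₀ = point with lowest y (tie → lowest x): (-8, -1).
  2. Sort the remaining points by polar angle around p₀.
  3. Walk through sorted points, maintaining a stack; pop the top while the last three entries make a non-left turn (cross product ≤ 0).
  4. Final stack is the convex hull in CCW order: (-8, -1), (4, -1), (9, 3), (9, 7), (0, 10), (-1, 10), (-6, 9), (-8, 5).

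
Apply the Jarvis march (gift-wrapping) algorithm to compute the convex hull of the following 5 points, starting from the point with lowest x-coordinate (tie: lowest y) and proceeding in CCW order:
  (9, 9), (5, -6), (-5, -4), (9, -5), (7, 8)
Hull (CCW) = [(-5, -4), (5, -6), (9, -5), (9, 9), (7, 8)]

Jarvis march: at each step, from the current hull vertex p, select the next vertex q as the point such that every other point lies strictly to the left of (or on) the directed line p → q. (Equivalently: for every other point r, the cross product (q − p) × (r − p) ≥ 0.)
Starting point (lowest x, tie lowest y): (-5, -4). Wrap until returning to start. Resulting hull: (-5, -4), (5, -6), (9, -5), (9, 9), (7, 8).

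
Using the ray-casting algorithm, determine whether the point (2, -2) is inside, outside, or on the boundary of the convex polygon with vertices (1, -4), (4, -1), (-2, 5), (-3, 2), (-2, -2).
The point (2, -2) lies strictly inside the polygon

Cast a horizontal ray to the right from the query point and count how many polygon edges it crosses (each edge strictly once or zero times, handled with the usual half-open convention). 
Parity of crossings → odd ⇒ inside.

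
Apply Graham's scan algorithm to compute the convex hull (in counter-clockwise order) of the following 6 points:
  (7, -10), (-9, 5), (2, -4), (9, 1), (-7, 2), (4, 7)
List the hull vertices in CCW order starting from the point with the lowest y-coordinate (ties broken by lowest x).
Hull (CCW) = [(7, -10), (9, 1), (4, 7), (-9, 5), (-7, 2)]

Graham scan procedure:
  1. Find the pivot p₀ = point with lowest y (tie → lowest x): (7, -10).
  2. Sort the remaining points by polar angle around p₀.
  3. Walk through sorted points, maintaining a stack; pop the top while the last three entries make a non-left turn (cross product ≤ 0).
  4. Final stack is the convex hull in CCW order: (7, -10), (9, 1), (4, 7), (-9, 5), (-7, 2).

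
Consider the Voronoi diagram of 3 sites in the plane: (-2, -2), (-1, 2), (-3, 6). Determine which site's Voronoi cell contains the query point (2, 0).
Nearest site = (-1, 2)

The Voronoi cell of site s contains exactly those query points closer to s than to any other site. Compute squared distances from q = (2, 0) to each site:
  (-1 − 2)² + (2 − 0)² = 13
  (-2 − 2)² + (-2 − 0)² = 20
  (-3 − 2)² + (6 − 0)² = 61
Minimum is attained by (-1, 2), so q lies in its Voronoi cell.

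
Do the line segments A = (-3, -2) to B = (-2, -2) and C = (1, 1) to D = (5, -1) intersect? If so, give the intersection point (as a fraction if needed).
No (intersection of containing lines falls outside at least one segment)

Parametrize and solve: t = 10, s = 3/2. At least one of these is outside [0, 1], so the segments do not intersect.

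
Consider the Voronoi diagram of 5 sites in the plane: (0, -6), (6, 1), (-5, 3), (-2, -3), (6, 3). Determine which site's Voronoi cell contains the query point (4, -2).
Nearest site = (6, 1)

The Voronoi cell of site s contains exactly those query points closer to s than to any other site. Compute squared distances from q = (4, -2) to each site:
  (6 − 4)² + (1 − -2)² = 13
  (6 − 4)² + (3 − -2)² = 29
  (0 − 4)² + (-6 − -2)² = 32
  (-2 − 4)² + (-3 − -2)² = 37
  (-5 − 4)² + (3 − -2)² = 106
Minimum is attained by (6, 1), so q lies in its Voronoi cell.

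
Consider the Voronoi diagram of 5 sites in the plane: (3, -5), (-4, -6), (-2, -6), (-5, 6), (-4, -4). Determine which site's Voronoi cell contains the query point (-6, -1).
Nearest site = (-4, -4)

The Voronoi cell of site s contains exactly those query points closer to s than to any other site. Compute squared distances from q = (-6, -1) to each site:
  (-4 − -6)² + (-4 − -1)² = 13
  (-4 − -6)² + (-6 − -1)² = 29
  (-2 − -6)² + (-6 − -1)² = 41
  (-5 − -6)² + (6 − -1)² = 50
  (3 − -6)² + (-5 − -1)² = 97
Minimum is attained by (-4, -4), so q lies in its Voronoi cell.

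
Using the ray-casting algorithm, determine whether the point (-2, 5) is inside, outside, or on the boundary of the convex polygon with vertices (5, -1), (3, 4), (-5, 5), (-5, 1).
The point (-2, 5) lies strictly outside the polygon

Cast a horizontal ray to the right from the query point and count how many polygon edges it crosses (each edge strictly once or zero times, handled with the usual half-open convention). 
Parity of crossings → even ⇒ outside.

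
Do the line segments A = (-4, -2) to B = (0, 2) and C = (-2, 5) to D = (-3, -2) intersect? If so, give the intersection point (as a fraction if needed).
Yes; intersection at (-17/6, -5/6) (t = 7/24 on AB, s = 5/6 on CD)

Parametrize AB as A + t(B − A) = (-4 + 4 t, -2 + 4 t) and CD as C + s(D − C) = (-2 + -1 s, 5 + -7 s). Solve the linear system for (t, s). Determinant = 24 ≠ 0, so a unique intersection of the containing lines exists. Solution: t = 7/24, s = 5/6 — both in [0, 1], so the segments cross. Intersection point: (-17/6, -5/6).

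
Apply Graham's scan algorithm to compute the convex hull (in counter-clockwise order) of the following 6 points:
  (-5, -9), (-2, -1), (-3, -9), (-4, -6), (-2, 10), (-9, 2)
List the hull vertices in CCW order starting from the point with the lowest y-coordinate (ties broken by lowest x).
Hull (CCW) = [(-5, -9), (-3, -9), (-2, -1), (-2, 10), (-9, 2)]

Graham scan procedure:
  1. Find the pivot p₀ = point with lowest y (tie → lowest x): (-5, -9).
  2. Sort the remaining points by polar angle around p₀.
  3. Walk through sorted points, maintaining a stack; pop the top while the last three entries make a non-left turn (cross product ≤ 0).
  4. Final stack is the convex hull in CCW order: (-5, -9), (-3, -9), (-2, -1), (-2, 10), (-9, 2).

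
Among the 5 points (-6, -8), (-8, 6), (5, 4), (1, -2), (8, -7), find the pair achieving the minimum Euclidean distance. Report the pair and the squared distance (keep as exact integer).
Pair = ((5, 4), (1, -2)); squared distance = 52

Compute all C(5, 2) = 10 pairwise squared distances (x_i − x_j)² + (y_i − y_j)². The minimum is 52, attained by the pair ((5, 4), (1, -2)).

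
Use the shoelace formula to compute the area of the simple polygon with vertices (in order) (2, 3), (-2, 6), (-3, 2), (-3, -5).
Area = 27

Shoelace formula: Area = (1/2) |Σ_i (x_i · y_{i+1} − x_{i+1} · y_i)| (indices mod n). Compute each cross term:
  (2)(6) − (-2)(3) = 18
  (-2)(2) − (-3)(6) = 14
  (-3)(-5) − (-3)(2) = 21
  (-3)(3) − (2)(-5) = 1
Sum = 54, so (signed) Area = 54/2 = 27, |Area| = 27.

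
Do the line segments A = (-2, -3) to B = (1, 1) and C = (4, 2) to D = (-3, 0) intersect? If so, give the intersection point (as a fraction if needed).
No (intersection of containing lines falls outside at least one segment)

Parametrize and solve: t = 23/22, s = 9/22. At least one of these is outside [0, 1], so the segments do not intersect.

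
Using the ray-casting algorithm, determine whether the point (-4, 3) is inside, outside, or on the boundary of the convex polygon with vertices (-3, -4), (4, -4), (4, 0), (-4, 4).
The point (-4, 3) lies strictly outside the polygon

Cast a horizontal ray to the right from the query point and count how many polygon edges it crosses (each edge strictly once or zero times, handled with the usual half-open convention). 
Parity of crossings → even ⇒ outside.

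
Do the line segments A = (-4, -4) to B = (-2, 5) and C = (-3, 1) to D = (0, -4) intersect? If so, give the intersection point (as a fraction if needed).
Yes; intersection at (-108/37, 32/37) (t = 20/37 on AB, s = 1/37 on CD)

Parametrize AB as A + t(B − A) = (-4 + 2 t, -4 + 9 t) and CD as C + s(D − C) = (-3 + 3 s, 1 + -5 s). Solve the linear system for (t, s). Determinant = 37 ≠ 0, so a unique intersection of the containing lines exists. Solution: t = 20/37, s = 1/37 — both in [0, 1], so the segments cross. Intersection point: (-108/37, 32/37).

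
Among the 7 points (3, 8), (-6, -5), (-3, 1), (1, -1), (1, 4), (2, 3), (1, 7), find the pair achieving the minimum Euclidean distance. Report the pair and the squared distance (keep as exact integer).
Pair = ((1, 4), (2, 3)); squared distance = 2

Compute all C(7, 2) = 21 pairwise squared distances (x_i − x_j)² + (y_i − y_j)². The minimum is 2, attained by the pair ((1, 4), (2, 3)).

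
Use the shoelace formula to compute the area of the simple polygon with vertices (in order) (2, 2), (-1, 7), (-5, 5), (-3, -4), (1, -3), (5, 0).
Area = 119/2

Shoelace formula: Area = (1/2) |Σ_i (x_i · y_{i+1} − x_{i+1} · y_i)| (indices mod n). Compute each cross term:
  (2)(7) − (-1)(2) = 16
  (-1)(5) − (-5)(7) = 30
  (-5)(-4) − (-3)(5) = 35
  (-3)(-3) − (1)(-4) = 13
  (1)(0) − (5)(-3) = 15
  (5)(2) − (2)(0) = 10
Sum = 119, so (signed) Area = 119/2 = 119/2, |Area| = 119/2.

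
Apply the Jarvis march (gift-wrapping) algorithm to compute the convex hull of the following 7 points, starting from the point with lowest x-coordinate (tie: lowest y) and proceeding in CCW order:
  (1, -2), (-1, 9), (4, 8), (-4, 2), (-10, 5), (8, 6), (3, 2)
Hull (CCW) = [(-10, 5), (1, -2), (8, 6), (4, 8), (-1, 9)]

Jarvis march: at each step, from the current hull vertex p, select the next vertex q as the point such that every other point lies strictly to the left of (or on) the directed line p → q. (Equivalently: for every other point r, the cross product (q − p) × (r − p) ≥ 0.)
Starting point (lowest x, tie lowest y): (-10, 5). Wrap until returning to start. Resulting hull: (-10, 5), (1, -2), (8, 6), (4, 8), (-1, 9).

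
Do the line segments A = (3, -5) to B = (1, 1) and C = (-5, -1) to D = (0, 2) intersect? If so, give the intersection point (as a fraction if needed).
No (intersection of containing lines falls outside at least one segment)

Parametrize and solve: t = 11/9, s = 10/9. At least one of these is outside [0, 1], so the segments do not intersect.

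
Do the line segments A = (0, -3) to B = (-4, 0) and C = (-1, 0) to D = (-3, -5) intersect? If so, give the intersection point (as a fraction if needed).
Yes; intersection at (-22/13, -45/26) (t = 11/26 on AB, s = 9/26 on CD)

Parametrize AB as A + t(B − A) = (0 + -4 t, -3 + 3 t) and CD as C + s(D − C) = (-1 + -2 s, 0 + -5 s). Solve the linear system for (t, s). Determinant = -26 ≠ 0, so a unique intersection of the containing lines exists. Solution: t = 11/26, s = 9/26 — both in [0, 1], so the segments cross. Intersection point: (-22/13, -45/26).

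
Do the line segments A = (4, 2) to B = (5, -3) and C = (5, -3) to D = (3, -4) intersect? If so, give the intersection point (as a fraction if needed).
Yes; intersection at (5, -3) (t = 1 on AB, s = 0 on CD)

Parametrize AB as A + t(B − A) = (4 + 1 t, 2 + -5 t) and CD as C + s(D − C) = (5 + -2 s, -3 + -1 s). Solve the linear system for (t, s). Determinant = 11 ≠ 0, so a unique intersection of the containing lines exists. Solution: t = 1, s = 0 — both in [0, 1], so the segments cross. Intersection point: (5, -3).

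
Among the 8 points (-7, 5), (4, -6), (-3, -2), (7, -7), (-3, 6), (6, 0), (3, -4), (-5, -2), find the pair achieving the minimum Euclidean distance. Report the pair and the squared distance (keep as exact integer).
Pair = ((-3, -2), (-5, -2)); squared distance = 4

Compute all C(8, 2) = 28 pairwise squared distances (x_i − x_j)² + (y_i − y_j)². The minimum is 4, attained by the pair ((-3, -2), (-5, -2)).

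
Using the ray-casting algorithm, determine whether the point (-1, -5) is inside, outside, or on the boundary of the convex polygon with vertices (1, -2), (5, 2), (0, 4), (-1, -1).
The point (-1, -5) lies strictly outside the polygon

Cast a horizontal ray to the right from the query point and count how many polygon edges it crosses (each edge strictly once or zero times, handled with the usual half-open convention). 
Parity of crossings → even ⇒ outside.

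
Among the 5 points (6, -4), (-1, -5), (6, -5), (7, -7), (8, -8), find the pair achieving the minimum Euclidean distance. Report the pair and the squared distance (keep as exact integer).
Pair = ((6, -4), (6, -5)); squared distance = 1

Compute all C(5, 2) = 10 pairwise squared distances (x_i − x_j)² + (y_i − y_j)². The minimum is 1, attained by the pair ((6, -4), (6, -5)).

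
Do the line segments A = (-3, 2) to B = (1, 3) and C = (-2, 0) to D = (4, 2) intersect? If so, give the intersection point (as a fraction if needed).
No (intersection of containing lines falls outside at least one segment)

Parametrize and solve: t = 7, s = 9/2. At least one of these is outside [0, 1], so the segments do not intersect.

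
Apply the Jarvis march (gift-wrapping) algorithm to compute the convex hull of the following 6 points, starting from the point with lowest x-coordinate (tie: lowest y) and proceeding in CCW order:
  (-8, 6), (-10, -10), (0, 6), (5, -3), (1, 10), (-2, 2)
Hull (CCW) = [(-10, -10), (5, -3), (1, 10), (-8, 6)]

Jarvis march: at each step, from the current hull vertex p, select the next vertex q as the point such that every other point lies strictly to the left of (or on) the directed line p → q. (Equivalently: for every other point r, the cross product (q − p) × (r − p) ≥ 0.)
Starting point (lowest x, tie lowest y): (-10, -10). Wrap until returning to start. Resulting hull: (-10, -10), (5, -3), (1, 10), (-8, 6).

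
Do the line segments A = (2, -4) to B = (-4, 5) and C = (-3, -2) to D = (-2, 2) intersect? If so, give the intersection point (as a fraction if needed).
Yes; intersection at (-2, 2) (t = 2/3 on AB, s = 1 on CD)

Parametrize AB as A + t(B − A) = (2 + -6 t, -4 + 9 t) and CD as C + s(D − C) = (-3 + 1 s, -2 + 4 s). Solve the linear system for (t, s). Determinant = 33 ≠ 0, so a unique intersection of the containing lines exists. Solution: t = 2/3, s = 1 — both in [0, 1], so the segments cross. Intersection point: (-2, 2).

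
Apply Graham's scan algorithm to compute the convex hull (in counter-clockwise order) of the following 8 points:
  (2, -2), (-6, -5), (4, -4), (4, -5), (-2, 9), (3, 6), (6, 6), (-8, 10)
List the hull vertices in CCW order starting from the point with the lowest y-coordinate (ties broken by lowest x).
Hull (CCW) = [(-6, -5), (4, -5), (6, 6), (-2, 9), (-8, 10)]

Graham scan procedure:
  1. Find the pivot p₀ = point with lowest y (tie → lowest x): (-6, -5).
  2. Sort the remaining points by polar angle around p₀.
  3. Walk through sorted points, maintaining a stack; pop the top while the last three entries make a non-left turn (cross product ≤ 0).
  4. Final stack is the convex hull in CCW order: (-6, -5), (4, -5), (6, 6), (-2, 9), (-8, 10).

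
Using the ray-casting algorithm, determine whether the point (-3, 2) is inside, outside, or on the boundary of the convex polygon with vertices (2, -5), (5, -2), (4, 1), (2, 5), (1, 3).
The point (-3, 2) lies strictly outside the polygon

Cast a horizontal ray to the right from the query point and count how many polygon edges it crosses (each edge strictly once or zero times, handled with the usual half-open convention). 
Parity of crossings → even ⇒ outside.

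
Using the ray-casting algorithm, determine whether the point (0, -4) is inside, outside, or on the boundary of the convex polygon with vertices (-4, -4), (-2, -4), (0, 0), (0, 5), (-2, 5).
The point (0, -4) lies strictly outside the polygon

Cast a horizontal ray to the right from the query point and count how many polygon edges it crosses (each edge strictly once or zero times, handled with the usual half-open convention). 
Parity of crossings → even ⇒ outside.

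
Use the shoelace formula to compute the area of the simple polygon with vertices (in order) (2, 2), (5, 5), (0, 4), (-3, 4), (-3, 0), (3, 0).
Area = 25

Shoelace formula: Area = (1/2) |Σ_i (x_i · y_{i+1} − x_{i+1} · y_i)| (indices mod n). Compute each cross term:
  (2)(5) − (5)(2) = 0
  (5)(4) − (0)(5) = 20
  (0)(4) − (-3)(4) = 12
  (-3)(0) − (-3)(4) = 12
  (-3)(0) − (3)(0) = 0
  (3)(2) − (2)(0) = 6
Sum = 50, so (signed) Area = 50/2 = 25, |Area| = 25.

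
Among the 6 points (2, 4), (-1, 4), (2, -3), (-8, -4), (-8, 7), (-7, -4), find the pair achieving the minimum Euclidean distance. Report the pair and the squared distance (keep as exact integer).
Pair = ((-8, -4), (-7, -4)); squared distance = 1

Compute all C(6, 2) = 15 pairwise squared distances (x_i − x_j)² + (y_i − y_j)². The minimum is 1, attained by the pair ((-8, -4), (-7, -4)).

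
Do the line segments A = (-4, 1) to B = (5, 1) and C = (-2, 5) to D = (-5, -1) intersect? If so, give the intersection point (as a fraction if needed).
Yes; intersection at (-4, 1) (t = 0 on AB, s = 2/3 on CD)

Parametrize AB as A + t(B − A) = (-4 + 9 t, 1 + 0 t) and CD as C + s(D − C) = (-2 + -3 s, 5 + -6 s). Solve the linear system for (t, s). Determinant = 54 ≠ 0, so a unique intersection of the containing lines exists. Solution: t = 0, s = 2/3 — both in [0, 1], so the segments cross. Intersection point: (-4, 1).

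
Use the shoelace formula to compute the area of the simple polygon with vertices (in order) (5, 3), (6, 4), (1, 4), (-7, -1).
Area = 33/2

Shoelace formula: Area = (1/2) |Σ_i (x_i · y_{i+1} − x_{i+1} · y_i)| (indices mod n). Compute each cross term:
  (5)(4) − (6)(3) = 2
  (6)(4) − (1)(4) = 20
  (1)(-1) − (-7)(4) = 27
  (-7)(3) − (5)(-1) = -16
Sum = 33, so (signed) Area = 33/2 = 33/2, |Area| = 33/2.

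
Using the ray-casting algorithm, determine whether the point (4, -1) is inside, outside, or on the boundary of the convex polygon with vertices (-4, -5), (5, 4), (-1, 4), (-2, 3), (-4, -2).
The point (4, -1) lies strictly outside the polygon

Cast a horizontal ray to the right from the query point and count how many polygon edges it crosses (each edge strictly once or zero times, handled with the usual half-open convention). 
Parity of crossings → even ⇒ outside.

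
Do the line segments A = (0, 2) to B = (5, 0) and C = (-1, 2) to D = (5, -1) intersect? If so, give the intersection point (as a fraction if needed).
No (intersection of containing lines falls outside at least one segment)

Parametrize and solve: t = -1, s = -2/3. At least one of these is outside [0, 1], so the segments do not intersect.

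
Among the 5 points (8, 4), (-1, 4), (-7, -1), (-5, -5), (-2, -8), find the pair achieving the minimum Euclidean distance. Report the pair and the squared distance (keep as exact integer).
Pair = ((-5, -5), (-2, -8)); squared distance = 18

Compute all C(5, 2) = 10 pairwise squared distances (x_i − x_j)² + (y_i − y_j)². The minimum is 18, attained by the pair ((-5, -5), (-2, -8)).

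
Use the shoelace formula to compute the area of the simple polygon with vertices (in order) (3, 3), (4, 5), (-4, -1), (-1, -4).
Area = 43/2

Shoelace formula: Area = (1/2) |Σ_i (x_i · y_{i+1} − x_{i+1} · y_i)| (indices mod n). Compute each cross term:
  (3)(5) − (4)(3) = 3
  (4)(-1) − (-4)(5) = 16
  (-4)(-4) − (-1)(-1) = 15
  (-1)(3) − (3)(-4) = 9
Sum = 43, so (signed) Area = 43/2 = 43/2, |Area| = 43/2.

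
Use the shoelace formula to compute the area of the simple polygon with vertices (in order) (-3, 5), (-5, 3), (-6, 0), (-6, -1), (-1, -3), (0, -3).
Area = 51/2

Shoelace formula: Area = (1/2) |Σ_i (x_i · y_{i+1} − x_{i+1} · y_i)| (indices mod n). Compute each cross term:
  (-3)(3) − (-5)(5) = 16
  (-5)(0) − (-6)(3) = 18
  (-6)(-1) − (-6)(0) = 6
  (-6)(-3) − (-1)(-1) = 17
  (-1)(-3) − (0)(-3) = 3
  (0)(5) − (-3)(-3) = -9
Sum = 51, so (signed) Area = 51/2 = 51/2, |Area| = 51/2.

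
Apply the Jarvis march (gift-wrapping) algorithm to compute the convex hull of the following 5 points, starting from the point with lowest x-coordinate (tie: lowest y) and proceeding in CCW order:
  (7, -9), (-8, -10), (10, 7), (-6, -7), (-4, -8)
Hull (CCW) = [(-8, -10), (7, -9), (10, 7), (-6, -7)]

Jarvis march: at each step, from the current hull vertex p, select the next vertex q as the point such that every other point lies strictly to the left of (or on) the directed line p → q. (Equivalently: for every other point r, the cross product (q − p) × (r − p) ≥ 0.)
Starting point (lowest x, tie lowest y): (-8, -10). Wrap until returning to start. Resulting hull: (-8, -10), (7, -9), (10, 7), (-6, -7).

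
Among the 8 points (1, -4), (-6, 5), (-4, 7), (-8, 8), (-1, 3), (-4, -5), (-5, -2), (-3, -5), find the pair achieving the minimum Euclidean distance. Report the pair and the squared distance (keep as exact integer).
Pair = ((-4, -5), (-3, -5)); squared distance = 1

Compute all C(8, 2) = 28 pairwise squared distances (x_i − x_j)² + (y_i − y_j)². The minimum is 1, attained by the pair ((-4, -5), (-3, -5)).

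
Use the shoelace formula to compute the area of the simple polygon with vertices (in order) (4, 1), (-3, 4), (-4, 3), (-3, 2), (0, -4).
Area = 55/2

Shoelace formula: Area = (1/2) |Σ_i (x_i · y_{i+1} − x_{i+1} · y_i)| (indices mod n). Compute each cross term:
  (4)(4) − (-3)(1) = 19
  (-3)(3) − (-4)(4) = 7
  (-4)(2) − (-3)(3) = 1
  (-3)(-4) − (0)(2) = 12
  (0)(1) − (4)(-4) = 16
Sum = 55, so (signed) Area = 55/2 = 55/2, |Area| = 55/2.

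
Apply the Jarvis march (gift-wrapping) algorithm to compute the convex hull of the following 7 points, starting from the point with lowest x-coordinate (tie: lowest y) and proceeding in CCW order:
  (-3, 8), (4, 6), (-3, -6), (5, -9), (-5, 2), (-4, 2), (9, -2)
Hull (CCW) = [(-5, 2), (-3, -6), (5, -9), (9, -2), (4, 6), (-3, 8)]

Jarvis march: at each step, from the current hull vertex p, select the next vertex q as the point such that every other point lies strictly to the left of (or on) the directed line p → q. (Equivalently: for every other point r, the cross product (q − p) × (r − p) ≥ 0.)
Starting point (lowest x, tie lowest y): (-5, 2). Wrap until returning to start. Resulting hull: (-5, 2), (-3, -6), (5, -9), (9, -2), (4, 6), (-3, 8).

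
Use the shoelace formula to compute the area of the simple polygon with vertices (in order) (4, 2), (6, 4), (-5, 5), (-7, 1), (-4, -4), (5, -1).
Area = 77

Shoelace formula: Area = (1/2) |Σ_i (x_i · y_{i+1} − x_{i+1} · y_i)| (indices mod n). Compute each cross term:
  (4)(4) − (6)(2) = 4
  (6)(5) − (-5)(4) = 50
  (-5)(1) − (-7)(5) = 30
  (-7)(-4) − (-4)(1) = 32
  (-4)(-1) − (5)(-4) = 24
  (5)(2) − (4)(-1) = 14
Sum = 154, so (signed) Area = 154/2 = 77, |Area| = 77.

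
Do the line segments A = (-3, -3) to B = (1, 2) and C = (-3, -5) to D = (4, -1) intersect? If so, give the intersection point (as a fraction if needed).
No (intersection of containing lines falls outside at least one segment)

Parametrize and solve: t = -14/19, s = -8/19. At least one of these is outside [0, 1], so the segments do not intersect.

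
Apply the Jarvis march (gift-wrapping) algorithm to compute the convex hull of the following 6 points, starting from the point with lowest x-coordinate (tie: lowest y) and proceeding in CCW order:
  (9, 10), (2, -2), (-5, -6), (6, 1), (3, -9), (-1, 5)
Hull (CCW) = [(-5, -6), (3, -9), (9, 10), (-1, 5)]

Jarvis march: at each step, from the current hull vertex p, select the next vertex q as the point such that every other point lies strictly to the left of (or on) the directed line p → q. (Equivalently: for every other point r, the cross product (q − p) × (r − p) ≥ 0.)
Starting point (lowest x, tie lowest y): (-5, -6). Wrap until returning to start. Resulting hull: (-5, -6), (3, -9), (9, 10), (-1, 5).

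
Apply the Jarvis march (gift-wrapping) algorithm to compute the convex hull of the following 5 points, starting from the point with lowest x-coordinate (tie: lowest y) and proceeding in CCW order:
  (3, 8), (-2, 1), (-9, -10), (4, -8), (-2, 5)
Hull (CCW) = [(-9, -10), (4, -8), (3, 8), (-2, 5)]

Jarvis march: at each step, from the current hull vertex p, select the next vertex q as the point such that every other point lies strictly to the left of (or on) the directed line p → q. (Equivalently: for every other point r, the cross product (q − p) × (r − p) ≥ 0.)
Starting point (lowest x, tie lowest y): (-9, -10). Wrap until returning to start. Resulting hull: (-9, -10), (4, -8), (3, 8), (-2, 5).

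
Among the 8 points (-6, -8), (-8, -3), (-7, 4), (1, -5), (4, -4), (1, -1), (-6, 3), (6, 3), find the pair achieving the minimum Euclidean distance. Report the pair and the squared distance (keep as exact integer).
Pair = ((-7, 4), (-6, 3)); squared distance = 2

Compute all C(8, 2) = 28 pairwise squared distances (x_i − x_j)² + (y_i − y_j)². The minimum is 2, attained by the pair ((-7, 4), (-6, 3)).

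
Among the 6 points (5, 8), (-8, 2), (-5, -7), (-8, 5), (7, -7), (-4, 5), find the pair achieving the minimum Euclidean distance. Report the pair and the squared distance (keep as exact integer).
Pair = ((-8, 2), (-8, 5)); squared distance = 9

Compute all C(6, 2) = 15 pairwise squared distances (x_i − x_j)² + (y_i − y_j)². The minimum is 9, attained by the pair ((-8, 2), (-8, 5)).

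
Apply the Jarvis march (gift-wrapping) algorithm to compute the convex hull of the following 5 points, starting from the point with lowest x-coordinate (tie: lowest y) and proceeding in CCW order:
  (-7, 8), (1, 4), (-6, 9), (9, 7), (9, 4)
Hull (CCW) = [(-7, 8), (1, 4), (9, 4), (9, 7), (-6, 9)]

Jarvis march: at each step, from the current hull vertex p, select the next vertex q as the point such that every other point lies strictly to the left of (or on) the directed line p → q. (Equivalently: for every other point r, the cross product (q − p) × (r − p) ≥ 0.)
Starting point (lowest x, tie lowest y): (-7, 8). Wrap until returning to start. Resulting hull: (-7, 8), (1, 4), (9, 4), (9, 7), (-6, 9).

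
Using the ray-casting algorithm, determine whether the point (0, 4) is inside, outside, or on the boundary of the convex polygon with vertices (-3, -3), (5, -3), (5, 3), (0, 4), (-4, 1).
The point (0, 4) lies on the polygon boundary

Boundary check: the query satisfies the collinearity and bounding-box conditions for some polygon edge, so it lies exactly on the boundary.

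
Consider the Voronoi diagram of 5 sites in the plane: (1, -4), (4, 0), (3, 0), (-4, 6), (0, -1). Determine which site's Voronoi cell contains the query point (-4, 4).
Nearest site = (-4, 6)

The Voronoi cell of site s contains exactly those query points closer to s than to any other site. Compute squared distances from q = (-4, 4) to each site:
  (-4 − -4)² + (6 − 4)² = 4
  (0 − -4)² + (-1 − 4)² = 41
  (3 − -4)² + (0 − 4)² = 65
  (4 − -4)² + (0 − 4)² = 80
  (1 − -4)² + (-4 − 4)² = 89
Minimum is attained by (-4, 6), so q lies in its Voronoi cell.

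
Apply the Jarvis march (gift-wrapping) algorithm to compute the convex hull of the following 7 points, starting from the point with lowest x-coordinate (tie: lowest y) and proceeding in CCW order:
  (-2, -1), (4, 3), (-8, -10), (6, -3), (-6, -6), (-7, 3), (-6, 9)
Hull (CCW) = [(-8, -10), (6, -3), (4, 3), (-6, 9), (-7, 3)]

Jarvis march: at each step, from the current hull vertex p, select the next vertex q as the point such that every other point lies strictly to the left of (or on) the directed line p → q. (Equivalently: for every other point r, the cross product (q − p) × (r − p) ≥ 0.)
Starting point (lowest x, tie lowest y): (-8, -10). Wrap until returning to start. Resulting hull: (-8, -10), (6, -3), (4, 3), (-6, 9), (-7, 3).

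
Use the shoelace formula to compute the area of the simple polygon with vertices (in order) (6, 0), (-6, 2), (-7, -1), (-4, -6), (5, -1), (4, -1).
Area = 109/2

Shoelace formula: Area = (1/2) |Σ_i (x_i · y_{i+1} − x_{i+1} · y_i)| (indices mod n). Compute each cross term:
  (6)(2) − (-6)(0) = 12
  (-6)(-1) − (-7)(2) = 20
  (-7)(-6) − (-4)(-1) = 38
  (-4)(-1) − (5)(-6) = 34
  (5)(-1) − (4)(-1) = -1
  (4)(0) − (6)(-1) = 6
Sum = 109, so (signed) Area = 109/2 = 109/2, |Area| = 109/2.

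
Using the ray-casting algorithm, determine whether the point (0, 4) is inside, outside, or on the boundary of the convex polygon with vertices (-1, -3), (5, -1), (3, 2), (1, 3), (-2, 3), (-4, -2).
The point (0, 4) lies strictly outside the polygon

Cast a horizontal ray to the right from the query point and count how many polygon edges it crosses (each edge strictly once or zero times, handled with the usual half-open convention). 
Parity of crossings → even ⇒ outside.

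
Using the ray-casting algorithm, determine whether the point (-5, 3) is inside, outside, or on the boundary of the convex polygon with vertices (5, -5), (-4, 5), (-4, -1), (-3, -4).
The point (-5, 3) lies strictly outside the polygon

Cast a horizontal ray to the right from the query point and count how many polygon edges it crosses (each edge strictly once or zero times, handled with the usual half-open convention). 
Parity of crossings → even ⇒ outside.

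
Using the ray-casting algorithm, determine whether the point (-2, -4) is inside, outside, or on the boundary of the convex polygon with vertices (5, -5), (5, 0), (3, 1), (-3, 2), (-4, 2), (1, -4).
The point (-2, -4) lies strictly outside the polygon

Cast a horizontal ray to the right from the query point and count how many polygon edges it crosses (each edge strictly once or zero times, handled with the usual half-open convention). 
Parity of crossings → even ⇒ outside.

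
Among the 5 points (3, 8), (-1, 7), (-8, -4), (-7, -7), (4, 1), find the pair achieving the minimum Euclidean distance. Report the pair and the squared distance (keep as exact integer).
Pair = ((-8, -4), (-7, -7)); squared distance = 10

Compute all C(5, 2) = 10 pairwise squared distances (x_i − x_j)² + (y_i − y_j)². The minimum is 10, attained by the pair ((-8, -4), (-7, -7)).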